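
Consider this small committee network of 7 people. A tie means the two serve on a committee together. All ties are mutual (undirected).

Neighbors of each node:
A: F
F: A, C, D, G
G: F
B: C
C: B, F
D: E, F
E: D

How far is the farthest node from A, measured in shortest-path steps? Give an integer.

Distances from A: B:3, C:2, D:2, E:3, F:1, G:2.
The largest is 3 (to B and E), so the eccentricity of A is 3.

3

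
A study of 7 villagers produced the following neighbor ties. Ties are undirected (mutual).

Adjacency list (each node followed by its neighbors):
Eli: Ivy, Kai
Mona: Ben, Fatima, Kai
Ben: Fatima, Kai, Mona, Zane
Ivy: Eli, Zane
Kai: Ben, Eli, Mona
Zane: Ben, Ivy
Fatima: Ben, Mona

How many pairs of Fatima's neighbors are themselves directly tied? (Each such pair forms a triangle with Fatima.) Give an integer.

1

Fatima's neighbors: Ben and Mona.
Neighbor pairs that are themselves tied: Fatima–Ben–Mona. Each forms one triangle with Fatima, for 1 in total.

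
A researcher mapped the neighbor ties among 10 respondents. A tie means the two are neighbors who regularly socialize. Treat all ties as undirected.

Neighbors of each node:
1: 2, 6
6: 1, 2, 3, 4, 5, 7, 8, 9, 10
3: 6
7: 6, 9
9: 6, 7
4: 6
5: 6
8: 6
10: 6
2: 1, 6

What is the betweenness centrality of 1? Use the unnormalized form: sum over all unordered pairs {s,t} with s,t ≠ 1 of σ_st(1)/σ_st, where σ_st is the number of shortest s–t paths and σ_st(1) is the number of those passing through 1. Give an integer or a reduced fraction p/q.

0

No shortest path between any pair of other nodes passes through 1.
Summing the contributions gives betweenness(1) = 0.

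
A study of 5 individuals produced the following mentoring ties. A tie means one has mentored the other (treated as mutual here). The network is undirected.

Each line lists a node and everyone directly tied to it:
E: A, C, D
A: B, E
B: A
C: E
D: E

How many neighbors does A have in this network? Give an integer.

2

A is directly tied to B and E. That is 2 neighbors, so the degree of A is 2.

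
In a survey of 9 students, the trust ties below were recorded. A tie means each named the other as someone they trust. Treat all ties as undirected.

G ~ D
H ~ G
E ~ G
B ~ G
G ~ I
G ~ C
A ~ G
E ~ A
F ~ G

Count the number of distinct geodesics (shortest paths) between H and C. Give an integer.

The shortest distance is 2, and the only length-2 path is H–G–C. So there is exactly 1 shortest path.

1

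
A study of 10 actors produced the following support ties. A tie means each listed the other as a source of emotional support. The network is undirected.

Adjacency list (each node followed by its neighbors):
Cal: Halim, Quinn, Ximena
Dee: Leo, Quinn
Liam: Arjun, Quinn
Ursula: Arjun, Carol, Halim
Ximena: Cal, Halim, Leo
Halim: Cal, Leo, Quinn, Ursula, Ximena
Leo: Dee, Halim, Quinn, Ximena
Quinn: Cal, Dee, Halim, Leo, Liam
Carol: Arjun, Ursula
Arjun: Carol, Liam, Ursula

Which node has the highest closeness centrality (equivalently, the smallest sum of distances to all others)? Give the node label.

Halim

Farness (sum of distances to all others) for each node — Arjun:19, Cal:17, Carol:22, Dee:20, Halim:13, Leo:16, Liam:17, Quinn:14, Ursula:16, Ximena:18.
The smallest farness is 13, for Halim, so Halim has the highest closeness.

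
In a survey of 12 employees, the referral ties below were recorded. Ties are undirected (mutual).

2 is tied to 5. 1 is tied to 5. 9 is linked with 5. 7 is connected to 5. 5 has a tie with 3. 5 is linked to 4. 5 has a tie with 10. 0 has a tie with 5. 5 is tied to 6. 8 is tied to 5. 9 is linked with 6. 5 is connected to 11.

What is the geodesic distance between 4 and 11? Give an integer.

One shortest route is 4 – 5 – 11, which uses 2 edges, and 4 and 11 are not directly tied, so nothing shorter exists. So d(4,11) = 2.

2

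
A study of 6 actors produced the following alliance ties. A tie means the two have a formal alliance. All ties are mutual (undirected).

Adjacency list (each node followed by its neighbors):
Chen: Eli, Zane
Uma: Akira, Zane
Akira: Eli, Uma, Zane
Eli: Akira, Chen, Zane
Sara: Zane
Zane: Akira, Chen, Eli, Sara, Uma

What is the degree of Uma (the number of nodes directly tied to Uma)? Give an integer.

Uma is directly tied to Akira and Zane. That is 2 neighbors, so the degree of Uma is 2.

2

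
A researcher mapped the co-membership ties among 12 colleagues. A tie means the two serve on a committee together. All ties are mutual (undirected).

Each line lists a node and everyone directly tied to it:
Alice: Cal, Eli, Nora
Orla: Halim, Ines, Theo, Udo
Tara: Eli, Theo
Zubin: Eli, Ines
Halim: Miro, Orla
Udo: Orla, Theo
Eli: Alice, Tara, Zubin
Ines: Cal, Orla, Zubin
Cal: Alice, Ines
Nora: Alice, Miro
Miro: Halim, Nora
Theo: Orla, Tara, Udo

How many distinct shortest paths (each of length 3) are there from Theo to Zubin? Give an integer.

2

The shortest distance is 3. The length-3 paths are: Theo–Tara–Eli–Zubin; Theo–Orla–Ines–Zubin.
That gives 2 distinct shortest paths.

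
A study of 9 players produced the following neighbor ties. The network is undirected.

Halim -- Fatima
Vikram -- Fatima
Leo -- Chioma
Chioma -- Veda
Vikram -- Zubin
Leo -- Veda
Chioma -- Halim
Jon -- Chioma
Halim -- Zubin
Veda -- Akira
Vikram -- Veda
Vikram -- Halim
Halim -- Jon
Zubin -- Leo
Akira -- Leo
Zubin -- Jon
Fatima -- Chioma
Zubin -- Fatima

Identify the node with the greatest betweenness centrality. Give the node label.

Chioma

Unnormalized betweenness of each node: Akira:0, Chioma:11/2, Fatima:7/12, Halim:17/12, Jon:1/4, Leo:47/12, Veda:11/3, Vikram:2, Zubin:11/3.
Chioma has the largest value, 11/2, making it the main broker — the node through which the most shortest paths run.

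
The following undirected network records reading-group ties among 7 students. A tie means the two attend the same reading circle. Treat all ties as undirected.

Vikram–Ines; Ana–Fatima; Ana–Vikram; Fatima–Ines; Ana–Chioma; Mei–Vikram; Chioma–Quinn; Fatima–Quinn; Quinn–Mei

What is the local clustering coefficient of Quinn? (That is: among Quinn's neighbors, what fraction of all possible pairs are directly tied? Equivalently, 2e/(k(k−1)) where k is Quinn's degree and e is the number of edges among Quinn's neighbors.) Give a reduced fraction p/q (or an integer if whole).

Quinn's neighbors: Chioma, Fatima, and Mei (k = 3).
Possible neighbor pairs: C(3,2) = 3. Edges among them: none → e = 0.
Clustering(Quinn) = 0/3 = 0.

0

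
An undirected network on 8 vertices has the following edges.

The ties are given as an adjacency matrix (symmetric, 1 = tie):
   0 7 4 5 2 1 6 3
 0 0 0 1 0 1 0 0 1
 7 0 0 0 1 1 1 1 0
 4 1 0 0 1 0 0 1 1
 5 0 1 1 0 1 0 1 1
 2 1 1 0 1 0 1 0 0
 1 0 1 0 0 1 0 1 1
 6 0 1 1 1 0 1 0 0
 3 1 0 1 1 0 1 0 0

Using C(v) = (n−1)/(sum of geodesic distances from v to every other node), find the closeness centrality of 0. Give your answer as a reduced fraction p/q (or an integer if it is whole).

Distances from 0: 1:2, 2:1, 3:1, 4:1, 5:2, 6:2, 7:2. Sum = 11.
n = 8, so closeness = 7/11.

7/11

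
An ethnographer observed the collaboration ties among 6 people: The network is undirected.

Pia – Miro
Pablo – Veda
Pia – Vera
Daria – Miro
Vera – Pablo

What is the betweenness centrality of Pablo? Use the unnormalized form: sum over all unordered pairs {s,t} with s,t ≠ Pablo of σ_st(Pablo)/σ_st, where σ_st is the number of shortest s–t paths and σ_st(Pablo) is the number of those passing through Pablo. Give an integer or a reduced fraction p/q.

4

Pairs whose geodesics pass through Pablo — Pia–Veda: 1; Daria–Veda: 1; Vera–Veda: 1; Miro–Veda: 1.
All other pairs contribute 0.
Summing the contributions gives betweenness(Pablo) = 4.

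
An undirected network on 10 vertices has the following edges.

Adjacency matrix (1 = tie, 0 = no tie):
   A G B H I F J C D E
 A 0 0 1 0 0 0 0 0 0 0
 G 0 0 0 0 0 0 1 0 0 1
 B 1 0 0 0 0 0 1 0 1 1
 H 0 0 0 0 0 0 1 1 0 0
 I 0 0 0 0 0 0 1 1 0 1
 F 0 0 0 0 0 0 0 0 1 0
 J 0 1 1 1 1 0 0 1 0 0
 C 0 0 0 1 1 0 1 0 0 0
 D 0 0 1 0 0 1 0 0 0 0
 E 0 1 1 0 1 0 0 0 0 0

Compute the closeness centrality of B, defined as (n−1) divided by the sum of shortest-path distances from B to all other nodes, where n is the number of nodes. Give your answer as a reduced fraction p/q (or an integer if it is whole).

9/14

Distances from B: A:1, C:2, D:1, E:1, F:2, G:2, H:2, I:2, J:1. Sum = 14.
n = 10, so closeness = 9/14.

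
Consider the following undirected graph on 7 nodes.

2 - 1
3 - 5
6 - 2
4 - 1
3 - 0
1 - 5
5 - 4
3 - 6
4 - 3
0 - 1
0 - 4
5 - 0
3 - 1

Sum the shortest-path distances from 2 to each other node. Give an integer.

10

Distances from 2: 0:2, 1:1, 3:2, 4:2, 5:2, 6:1.
Sum = 2 + 1 + 2 + 2 + 2 + 1 = 10.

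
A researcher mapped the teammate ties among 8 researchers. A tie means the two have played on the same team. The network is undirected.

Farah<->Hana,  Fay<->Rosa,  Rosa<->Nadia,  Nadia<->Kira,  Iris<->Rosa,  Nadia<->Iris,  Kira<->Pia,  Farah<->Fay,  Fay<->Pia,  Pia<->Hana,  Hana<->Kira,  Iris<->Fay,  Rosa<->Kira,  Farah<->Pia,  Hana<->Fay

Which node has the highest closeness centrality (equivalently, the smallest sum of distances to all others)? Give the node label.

Farness (sum of distances to all others) for each node — Farah:12, Fay:9, Hana:10, Iris:11, Kira:10, Nadia:12, Pia:10, Rosa:10.
The smallest farness is 9, for Fay, so Fay has the highest closeness.

Fay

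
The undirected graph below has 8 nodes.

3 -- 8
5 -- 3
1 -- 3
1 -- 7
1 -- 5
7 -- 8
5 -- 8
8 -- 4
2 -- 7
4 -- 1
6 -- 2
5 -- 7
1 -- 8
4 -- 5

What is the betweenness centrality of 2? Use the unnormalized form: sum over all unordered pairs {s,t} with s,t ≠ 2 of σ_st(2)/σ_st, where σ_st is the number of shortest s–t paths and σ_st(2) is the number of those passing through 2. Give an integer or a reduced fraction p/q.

Pairs whose geodesics pass through 2 — 7–6: 1; 4–6: 3/3; 3–6: 3/3; 1–6: 1; 8–6: 1; 5–6: 1.
All other pairs contribute 0.
Summing the contributions gives betweenness(2) = 6.

6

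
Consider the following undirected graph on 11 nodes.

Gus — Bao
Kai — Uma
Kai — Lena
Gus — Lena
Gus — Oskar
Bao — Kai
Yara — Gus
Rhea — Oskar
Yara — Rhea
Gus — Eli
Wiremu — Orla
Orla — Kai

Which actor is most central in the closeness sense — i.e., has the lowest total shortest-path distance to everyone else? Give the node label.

Gus

Farness (sum of distances to all others) for each node — Bao:20, Eli:28, Gus:19, Kai:21, Lena:20, Orla:28, Oskar:26, Rhea:33, Uma:30, Wiremu:37, Yara:26.
The smallest farness is 19, for Gus, so Gus has the highest closeness.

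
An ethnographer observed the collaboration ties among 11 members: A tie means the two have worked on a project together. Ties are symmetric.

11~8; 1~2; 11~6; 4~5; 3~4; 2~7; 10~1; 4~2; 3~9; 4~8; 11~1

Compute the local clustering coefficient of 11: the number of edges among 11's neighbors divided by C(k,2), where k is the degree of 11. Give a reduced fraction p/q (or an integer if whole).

11's neighbors: 1, 6, and 8 (k = 3).
Possible neighbor pairs: C(3,2) = 3. Edges among them: none → e = 0.
Clustering(11) = 0/3 = 0.

0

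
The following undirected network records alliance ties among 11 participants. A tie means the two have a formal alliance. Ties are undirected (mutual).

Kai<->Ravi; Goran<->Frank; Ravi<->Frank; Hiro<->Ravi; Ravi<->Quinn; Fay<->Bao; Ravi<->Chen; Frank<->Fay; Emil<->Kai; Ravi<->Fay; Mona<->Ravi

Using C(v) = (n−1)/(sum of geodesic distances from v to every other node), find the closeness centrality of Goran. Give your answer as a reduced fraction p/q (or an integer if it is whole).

Distances from Goran: Bao:3, Chen:3, Emil:4, Fay:2, Frank:1, Hiro:3, Kai:3, Mona:3, Quinn:3, Ravi:2. Sum = 27.
n = 11, so closeness = 10/27.

10/27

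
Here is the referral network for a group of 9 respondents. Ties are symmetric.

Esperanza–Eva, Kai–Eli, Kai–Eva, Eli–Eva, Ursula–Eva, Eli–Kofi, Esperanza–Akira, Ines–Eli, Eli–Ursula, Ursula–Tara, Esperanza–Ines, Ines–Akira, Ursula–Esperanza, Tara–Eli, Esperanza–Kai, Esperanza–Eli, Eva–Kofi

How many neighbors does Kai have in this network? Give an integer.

3

Kai is directly tied to Eli, Esperanza, and Eva. That is 3 neighbors, so the degree of Kai is 3.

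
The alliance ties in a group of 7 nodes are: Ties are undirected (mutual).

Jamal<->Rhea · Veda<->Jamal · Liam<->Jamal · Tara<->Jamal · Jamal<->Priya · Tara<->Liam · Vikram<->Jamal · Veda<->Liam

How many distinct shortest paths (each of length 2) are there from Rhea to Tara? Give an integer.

1

The shortest distance is 2, and the only length-2 path is Rhea–Jamal–Tara. So there is exactly 1 shortest path.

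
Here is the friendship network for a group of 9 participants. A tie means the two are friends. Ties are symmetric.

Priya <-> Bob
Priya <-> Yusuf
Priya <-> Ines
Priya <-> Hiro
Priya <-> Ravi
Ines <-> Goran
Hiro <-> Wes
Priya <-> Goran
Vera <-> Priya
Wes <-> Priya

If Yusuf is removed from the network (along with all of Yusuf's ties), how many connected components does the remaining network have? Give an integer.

1

Yusuf's neighbors (Priya) remain reachable from one another through other ties, so the rest of the network stays in one piece.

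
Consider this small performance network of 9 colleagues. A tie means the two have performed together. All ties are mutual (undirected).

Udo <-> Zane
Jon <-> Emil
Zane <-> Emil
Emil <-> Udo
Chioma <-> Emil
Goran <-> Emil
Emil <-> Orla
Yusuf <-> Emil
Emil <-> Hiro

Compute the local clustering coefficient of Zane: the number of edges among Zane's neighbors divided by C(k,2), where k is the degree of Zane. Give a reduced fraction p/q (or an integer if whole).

1

Zane's neighbors: Emil and Udo (k = 2).
Possible neighbor pairs: C(2,2) = 1. Edges among them: Emil–Udo → e = 1.
Clustering(Zane) = 1/1.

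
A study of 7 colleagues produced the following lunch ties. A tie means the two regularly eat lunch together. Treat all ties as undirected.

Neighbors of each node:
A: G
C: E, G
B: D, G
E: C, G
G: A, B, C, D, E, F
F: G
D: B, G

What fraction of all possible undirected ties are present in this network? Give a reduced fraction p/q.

8/21

There are 8 edges and 7 nodes, so the maximum possible is C(7,2) = 21.
Density = 8/21.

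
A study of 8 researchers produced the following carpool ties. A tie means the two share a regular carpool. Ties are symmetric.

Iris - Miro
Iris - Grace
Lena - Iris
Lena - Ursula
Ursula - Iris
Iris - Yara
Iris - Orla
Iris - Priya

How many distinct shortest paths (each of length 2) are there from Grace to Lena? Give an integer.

1

The shortest distance is 2, and the only length-2 path is Grace–Iris–Lena. So there is exactly 1 shortest path.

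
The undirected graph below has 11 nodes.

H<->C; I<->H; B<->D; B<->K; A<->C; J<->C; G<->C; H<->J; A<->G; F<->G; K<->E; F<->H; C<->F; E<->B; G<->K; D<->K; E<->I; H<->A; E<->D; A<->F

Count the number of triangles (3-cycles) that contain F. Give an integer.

5

F's neighbors: A, C, G, and H.
Neighbor pairs that are themselves tied: F–A–C; F–A–G; F–A–H; F–C–G; F–C–H. Each forms one triangle with F, for 5 in total.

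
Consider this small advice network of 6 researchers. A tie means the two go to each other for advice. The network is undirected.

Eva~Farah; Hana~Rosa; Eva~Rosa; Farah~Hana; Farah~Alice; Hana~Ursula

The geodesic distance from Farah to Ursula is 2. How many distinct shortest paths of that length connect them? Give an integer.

1

The shortest distance is 2, and the only length-2 path is Farah–Hana–Ursula. So there is exactly 1 shortest path.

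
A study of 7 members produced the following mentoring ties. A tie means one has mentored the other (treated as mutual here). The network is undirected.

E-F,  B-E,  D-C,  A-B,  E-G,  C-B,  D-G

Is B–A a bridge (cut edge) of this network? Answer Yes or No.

Without the B–A edge there is no alternate route between B and A, so the network disconnects. It is a bridge.

Yes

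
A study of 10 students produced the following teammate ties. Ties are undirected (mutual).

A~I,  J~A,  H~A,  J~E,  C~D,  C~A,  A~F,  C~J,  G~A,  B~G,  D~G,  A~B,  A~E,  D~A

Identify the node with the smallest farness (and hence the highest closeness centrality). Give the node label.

Farness (sum of distances to all others) for each node — A:9, B:16, C:15, D:15, E:16, F:17, G:15, H:17, I:17, J:15.
The smallest farness is 9, for A, so A has the highest closeness.

A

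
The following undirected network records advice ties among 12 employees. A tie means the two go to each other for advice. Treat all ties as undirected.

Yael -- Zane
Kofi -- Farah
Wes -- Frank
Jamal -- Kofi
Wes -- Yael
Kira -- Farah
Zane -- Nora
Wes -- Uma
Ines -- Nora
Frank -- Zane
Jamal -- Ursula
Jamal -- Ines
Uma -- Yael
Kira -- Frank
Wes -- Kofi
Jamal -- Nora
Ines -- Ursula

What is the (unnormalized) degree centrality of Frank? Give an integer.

Frank is directly tied to Kira, Wes, and Zane. That is 3 neighbors, so the degree of Frank is 3.

3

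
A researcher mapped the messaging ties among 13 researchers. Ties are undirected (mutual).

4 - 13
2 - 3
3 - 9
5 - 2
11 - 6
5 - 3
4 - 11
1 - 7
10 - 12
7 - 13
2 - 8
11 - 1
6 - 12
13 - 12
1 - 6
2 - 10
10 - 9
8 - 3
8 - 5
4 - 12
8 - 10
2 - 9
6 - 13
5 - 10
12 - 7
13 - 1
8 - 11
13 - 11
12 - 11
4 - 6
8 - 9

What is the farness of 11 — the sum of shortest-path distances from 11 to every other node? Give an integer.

18

Distances from 11: 1:1, 2:2, 3:2, 4:1, 5:2, 6:1, 7:2, 8:1, 9:2, 10:2, 12:1, 13:1.
Sum = 1 + 2 + 2 + 1 + 2 + 1 + 2 + 1 + 2 + 2 + 1 + 1 = 18.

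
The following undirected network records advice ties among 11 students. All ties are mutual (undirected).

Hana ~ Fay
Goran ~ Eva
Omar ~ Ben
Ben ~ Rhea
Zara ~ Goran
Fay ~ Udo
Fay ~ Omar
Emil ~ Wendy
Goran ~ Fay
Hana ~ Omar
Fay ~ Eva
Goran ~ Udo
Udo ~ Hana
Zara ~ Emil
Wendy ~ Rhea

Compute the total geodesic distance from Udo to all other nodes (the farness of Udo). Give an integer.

Distances from Udo: Ben:3, Emil:3, Eva:2, Fay:1, Goran:1, Hana:1, Omar:2, Rhea:4, Wendy:4, Zara:2.
Sum = 3 + 3 + 2 + 1 + 1 + 1 + 2 + 4 + 4 + 2 = 23.

23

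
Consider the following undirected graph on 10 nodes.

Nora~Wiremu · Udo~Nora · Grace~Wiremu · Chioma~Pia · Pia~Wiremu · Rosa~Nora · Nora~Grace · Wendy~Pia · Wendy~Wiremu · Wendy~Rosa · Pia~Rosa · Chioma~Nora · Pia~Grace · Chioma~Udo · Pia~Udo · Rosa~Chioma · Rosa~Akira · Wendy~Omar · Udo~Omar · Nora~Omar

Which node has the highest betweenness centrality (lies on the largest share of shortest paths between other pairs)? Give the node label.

Rosa

Unnormalized betweenness of each node: Akira:0, Chioma:13/15, Grace:1/5, Nora:22/3, Omar:5/6, Pia:35/6, Rosa:271/30, Udo:6/5, Wendy:8/3, Wiremu:31/30.
Rosa has the largest value, 271/30, making it the main broker — the node through which the most shortest paths run.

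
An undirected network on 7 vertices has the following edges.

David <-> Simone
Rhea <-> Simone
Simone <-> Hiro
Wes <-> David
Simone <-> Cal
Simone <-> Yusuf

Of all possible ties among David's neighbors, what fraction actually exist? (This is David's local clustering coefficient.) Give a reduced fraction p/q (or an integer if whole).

0

David's neighbors: Simone and Wes (k = 2).
Possible neighbor pairs: C(2,2) = 1. Edges among them: none → e = 0.
Clustering(David) = 0/1.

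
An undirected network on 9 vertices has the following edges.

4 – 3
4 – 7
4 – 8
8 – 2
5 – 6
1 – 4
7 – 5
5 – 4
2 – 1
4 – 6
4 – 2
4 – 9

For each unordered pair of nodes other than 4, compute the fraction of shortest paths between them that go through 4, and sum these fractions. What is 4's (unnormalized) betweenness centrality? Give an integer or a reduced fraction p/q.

Pairs whose geodesics pass through 4 — 1–6: 1; 1–9: 1; 1–3: 1; 1–5: 1; 1–8: 1/2; 1–7: 1; 2–6: 1; 2–9: 1; 2–3: 1; 2–5: 1; 2–7: 1; 6–9: 1; 6–3: 1; 6–8: 1 … (+10 more pairs).
All other pairs contribute 0.
Summing the contributions gives betweenness(4) = 23.

23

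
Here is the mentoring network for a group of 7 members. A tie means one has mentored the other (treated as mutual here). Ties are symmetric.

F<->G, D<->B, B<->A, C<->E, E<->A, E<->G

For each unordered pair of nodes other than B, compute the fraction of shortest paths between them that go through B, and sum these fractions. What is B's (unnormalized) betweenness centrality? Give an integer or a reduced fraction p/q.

Pairs whose geodesics pass through B — C–D: 1; G–D: 1; A–D: 1; D–F: 1; D–E: 1.
All other pairs contribute 0.
Summing the contributions gives betweenness(B) = 5.

5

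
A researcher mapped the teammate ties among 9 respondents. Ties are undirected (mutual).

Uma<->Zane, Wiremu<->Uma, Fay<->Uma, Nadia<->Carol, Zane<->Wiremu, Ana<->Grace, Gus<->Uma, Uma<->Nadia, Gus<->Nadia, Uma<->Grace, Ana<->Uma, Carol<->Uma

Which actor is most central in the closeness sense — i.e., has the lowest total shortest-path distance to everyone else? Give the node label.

Uma

Farness (sum of distances to all others) for each node — Ana:14, Carol:14, Fay:15, Grace:14, Gus:14, Nadia:13, Uma:8, Wiremu:14, Zane:14.
The smallest farness is 8, for Uma, so Uma has the highest closeness.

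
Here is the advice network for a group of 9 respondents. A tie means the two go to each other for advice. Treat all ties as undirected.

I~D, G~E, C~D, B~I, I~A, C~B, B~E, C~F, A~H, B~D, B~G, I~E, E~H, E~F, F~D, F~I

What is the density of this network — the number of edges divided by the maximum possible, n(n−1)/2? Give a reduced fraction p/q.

There are 16 edges and 9 nodes, so the maximum possible is C(9,2) = 36.
Density = 16/36 = 4/9.

4/9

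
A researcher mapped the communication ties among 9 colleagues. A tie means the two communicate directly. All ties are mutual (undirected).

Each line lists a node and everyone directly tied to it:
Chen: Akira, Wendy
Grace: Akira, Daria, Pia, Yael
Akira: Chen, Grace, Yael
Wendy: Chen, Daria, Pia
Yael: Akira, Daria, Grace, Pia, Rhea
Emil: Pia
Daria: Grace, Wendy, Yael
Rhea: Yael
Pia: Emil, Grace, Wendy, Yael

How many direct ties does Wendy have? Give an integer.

3

Wendy is directly tied to Chen, Daria, and Pia. That is 3 neighbors, so the degree of Wendy is 3.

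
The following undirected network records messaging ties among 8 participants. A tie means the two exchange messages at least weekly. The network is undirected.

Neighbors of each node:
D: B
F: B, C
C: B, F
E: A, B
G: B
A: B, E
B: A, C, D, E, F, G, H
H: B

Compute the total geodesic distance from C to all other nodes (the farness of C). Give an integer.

12

Distances from C: A:2, B:1, D:2, E:2, F:1, G:2, H:2.
Sum = 2 + 1 + 2 + 2 + 1 + 2 + 2 = 12.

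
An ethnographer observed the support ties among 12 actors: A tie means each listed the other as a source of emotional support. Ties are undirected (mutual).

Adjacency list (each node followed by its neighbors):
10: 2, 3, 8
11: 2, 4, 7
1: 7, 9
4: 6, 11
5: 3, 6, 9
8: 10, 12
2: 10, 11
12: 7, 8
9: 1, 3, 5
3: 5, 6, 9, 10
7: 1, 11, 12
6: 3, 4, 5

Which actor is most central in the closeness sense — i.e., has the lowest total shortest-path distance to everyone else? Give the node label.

Farness (sum of distances to all others) for each node — 1:25, 2:25, 3:21, 4:26, 5:25, 6:25, 7:23, 8:27, 9:24, 10:22, 11:23, 12:28.
The smallest farness is 21, for 3, so 3 has the highest closeness.

3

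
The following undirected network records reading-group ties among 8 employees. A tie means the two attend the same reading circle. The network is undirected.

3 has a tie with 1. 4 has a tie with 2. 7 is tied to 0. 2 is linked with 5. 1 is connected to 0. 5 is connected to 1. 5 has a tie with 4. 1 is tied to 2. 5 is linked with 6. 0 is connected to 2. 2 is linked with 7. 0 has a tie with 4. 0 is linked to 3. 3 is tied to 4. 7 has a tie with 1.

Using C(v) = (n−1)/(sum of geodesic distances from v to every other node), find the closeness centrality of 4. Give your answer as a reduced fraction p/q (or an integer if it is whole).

7/10

Distances from 4: 0:1, 1:2, 2:1, 3:1, 5:1, 6:2, 7:2. Sum = 10.
n = 8, so closeness = 7/10.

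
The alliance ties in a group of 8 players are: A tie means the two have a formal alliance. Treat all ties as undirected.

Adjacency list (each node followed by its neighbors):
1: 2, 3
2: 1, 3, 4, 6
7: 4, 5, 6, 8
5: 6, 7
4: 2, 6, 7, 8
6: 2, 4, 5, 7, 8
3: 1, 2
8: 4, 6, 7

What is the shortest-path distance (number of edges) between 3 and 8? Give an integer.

One shortest route is 3 – 2 – 6 – 8, which uses 3 edges, and at distance 2 from 3 we only reach {4, 6}, which does not include 8. So d(3,8) = 3.

3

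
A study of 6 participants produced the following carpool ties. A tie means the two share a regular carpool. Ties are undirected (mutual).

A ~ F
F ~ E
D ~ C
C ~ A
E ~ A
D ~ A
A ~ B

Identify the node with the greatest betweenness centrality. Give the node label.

A

Unnormalized betweenness of each node: A:8, B:0, C:0, D:0, E:0, F:0.
A has the largest value, 8, making it the main broker — the node through which the most shortest paths run.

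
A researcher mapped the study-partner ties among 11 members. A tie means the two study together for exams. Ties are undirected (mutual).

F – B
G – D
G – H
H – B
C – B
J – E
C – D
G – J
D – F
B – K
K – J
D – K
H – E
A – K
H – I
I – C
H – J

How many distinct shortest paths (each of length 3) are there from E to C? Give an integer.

The shortest distance is 3. The length-3 paths are: E–H–I–C; E–H–B–C.
That gives 2 distinct shortest paths.

2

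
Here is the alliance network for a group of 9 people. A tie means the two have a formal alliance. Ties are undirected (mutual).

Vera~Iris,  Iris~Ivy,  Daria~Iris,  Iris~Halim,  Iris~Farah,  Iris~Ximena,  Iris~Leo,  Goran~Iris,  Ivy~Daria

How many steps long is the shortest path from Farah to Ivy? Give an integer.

2

One shortest route is Farah – Iris – Ivy, which uses 2 edges, and Farah and Ivy are not directly tied, so nothing shorter exists. So d(Farah,Ivy) = 2.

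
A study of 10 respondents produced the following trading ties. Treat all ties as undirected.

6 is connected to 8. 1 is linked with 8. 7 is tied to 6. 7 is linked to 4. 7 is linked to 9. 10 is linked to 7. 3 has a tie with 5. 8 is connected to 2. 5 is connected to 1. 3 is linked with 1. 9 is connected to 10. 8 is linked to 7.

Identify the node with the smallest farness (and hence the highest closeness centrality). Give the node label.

8

Farness (sum of distances to all others) for each node — 1:18, 2:22, 3:25, 4:23, 5:25, 6:18, 7:15, 8:14, 9:22, 10:22.
The smallest farness is 14, for 8, so 8 has the highest closeness.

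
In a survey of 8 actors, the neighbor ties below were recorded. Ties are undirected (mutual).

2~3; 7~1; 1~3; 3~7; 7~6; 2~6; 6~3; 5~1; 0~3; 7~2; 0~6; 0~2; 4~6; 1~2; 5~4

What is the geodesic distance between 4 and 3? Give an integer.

2

One shortest route is 4 – 6 – 3, which uses 2 edges, and 4 and 3 are not directly tied, so nothing shorter exists. So d(4,3) = 2.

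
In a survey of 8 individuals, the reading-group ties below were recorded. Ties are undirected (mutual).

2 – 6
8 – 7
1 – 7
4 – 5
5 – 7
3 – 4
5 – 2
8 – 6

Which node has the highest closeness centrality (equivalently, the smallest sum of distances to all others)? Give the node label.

Farness (sum of distances to all others) for each node — 1:18, 2:14, 3:21, 4:15, 5:11, 6:16, 7:12, 8:15.
The smallest farness is 11, for 5, so 5 has the highest closeness.

5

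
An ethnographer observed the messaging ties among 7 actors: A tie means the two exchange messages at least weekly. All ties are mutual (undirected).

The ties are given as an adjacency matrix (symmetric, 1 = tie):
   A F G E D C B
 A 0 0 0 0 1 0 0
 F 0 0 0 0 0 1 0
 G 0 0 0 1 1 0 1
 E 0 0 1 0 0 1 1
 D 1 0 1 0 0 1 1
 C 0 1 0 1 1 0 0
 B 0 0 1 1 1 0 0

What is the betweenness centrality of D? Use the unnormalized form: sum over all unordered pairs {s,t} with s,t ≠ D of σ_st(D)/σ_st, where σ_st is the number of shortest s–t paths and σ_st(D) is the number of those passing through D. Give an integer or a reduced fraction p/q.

Pairs whose geodesics pass through D — A–F: 1; A–G: 1; A–E: 3/3; A–C: 1; A–B: 1; F–G: 1/2; F–B: 1/2; G–C: 1/2; C–B: 1/2.
All other pairs contribute 0.
Summing the contributions gives betweenness(D) = 7.

7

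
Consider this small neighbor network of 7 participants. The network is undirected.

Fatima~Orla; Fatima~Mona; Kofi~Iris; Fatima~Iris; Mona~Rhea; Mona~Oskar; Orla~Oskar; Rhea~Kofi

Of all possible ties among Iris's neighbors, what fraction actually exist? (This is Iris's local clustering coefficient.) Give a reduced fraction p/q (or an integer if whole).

0

Iris's neighbors: Fatima and Kofi (k = 2).
Possible neighbor pairs: C(2,2) = 1. Edges among them: none → e = 0.
Clustering(Iris) = 0/1.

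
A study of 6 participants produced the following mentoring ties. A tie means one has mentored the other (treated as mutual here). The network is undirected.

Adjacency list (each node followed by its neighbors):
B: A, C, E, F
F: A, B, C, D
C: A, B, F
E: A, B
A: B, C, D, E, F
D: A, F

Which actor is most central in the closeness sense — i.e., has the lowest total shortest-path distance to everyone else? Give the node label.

A

Farness (sum of distances to all others) for each node — A:5, B:6, C:7, D:8, E:8, F:6.
The smallest farness is 5, for A, so A has the highest closeness.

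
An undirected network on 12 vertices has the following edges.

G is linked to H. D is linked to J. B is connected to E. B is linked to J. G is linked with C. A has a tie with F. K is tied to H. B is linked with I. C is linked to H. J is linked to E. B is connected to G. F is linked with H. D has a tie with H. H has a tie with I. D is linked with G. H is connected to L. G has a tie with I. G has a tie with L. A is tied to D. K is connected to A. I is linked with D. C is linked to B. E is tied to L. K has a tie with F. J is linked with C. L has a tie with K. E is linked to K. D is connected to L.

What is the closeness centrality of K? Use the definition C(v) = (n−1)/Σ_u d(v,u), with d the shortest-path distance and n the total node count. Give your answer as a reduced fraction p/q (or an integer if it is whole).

11/17

Distances from K: A:1, B:2, C:2, D:2, E:1, F:1, G:2, H:1, I:2, J:2, L:1. Sum = 17.
n = 12, so closeness = 11/17.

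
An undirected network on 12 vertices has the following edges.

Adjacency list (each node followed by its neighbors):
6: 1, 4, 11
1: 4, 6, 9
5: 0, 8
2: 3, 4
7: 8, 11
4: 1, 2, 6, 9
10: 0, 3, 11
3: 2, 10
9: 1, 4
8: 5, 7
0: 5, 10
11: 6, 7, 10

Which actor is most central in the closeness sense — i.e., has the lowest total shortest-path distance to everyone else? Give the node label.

Farness (sum of distances to all others) for each node — 0:30, 1:29, 2:29, 3:27, 4:27, 5:36, 6:24, 7:28, 8:34, 9:36, 10:24, 11:22.
The smallest farness is 22, for 11, so 11 has the highest closeness.

11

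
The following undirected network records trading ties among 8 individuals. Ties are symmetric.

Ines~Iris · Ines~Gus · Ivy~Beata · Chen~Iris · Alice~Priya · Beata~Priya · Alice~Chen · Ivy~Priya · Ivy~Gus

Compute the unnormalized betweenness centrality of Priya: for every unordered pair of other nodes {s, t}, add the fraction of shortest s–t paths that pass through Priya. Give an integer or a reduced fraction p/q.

11/2

Pairs whose geodesics pass through Priya — Ivy–Chen: 1; Ivy–Alice: 1; Gus–Alice: 1; Iris–Beata: 1/2; Chen–Beata: 1; Alice–Beata: 1.
All other pairs contribute 0.
Summing the contributions gives betweenness(Priya) = 11/2.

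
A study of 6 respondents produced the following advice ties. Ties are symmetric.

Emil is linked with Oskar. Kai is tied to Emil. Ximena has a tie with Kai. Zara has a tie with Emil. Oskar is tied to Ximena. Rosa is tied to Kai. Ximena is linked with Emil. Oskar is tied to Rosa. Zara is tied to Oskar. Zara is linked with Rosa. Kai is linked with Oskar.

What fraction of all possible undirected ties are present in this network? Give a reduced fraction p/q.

There are 11 edges and 6 nodes, so the maximum possible is C(6,2) = 15.
Density = 11/15.

11/15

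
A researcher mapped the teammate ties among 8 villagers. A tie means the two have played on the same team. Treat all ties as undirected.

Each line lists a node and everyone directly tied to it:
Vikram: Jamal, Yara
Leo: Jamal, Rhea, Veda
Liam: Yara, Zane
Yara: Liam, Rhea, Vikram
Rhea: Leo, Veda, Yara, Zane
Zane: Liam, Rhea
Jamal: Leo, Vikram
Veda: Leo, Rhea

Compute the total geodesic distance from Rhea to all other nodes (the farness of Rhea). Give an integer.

Distances from Rhea: Jamal:2, Leo:1, Liam:2, Veda:1, Vikram:2, Yara:1, Zane:1.
Sum = 2 + 1 + 2 + 1 + 2 + 1 + 1 = 10.

10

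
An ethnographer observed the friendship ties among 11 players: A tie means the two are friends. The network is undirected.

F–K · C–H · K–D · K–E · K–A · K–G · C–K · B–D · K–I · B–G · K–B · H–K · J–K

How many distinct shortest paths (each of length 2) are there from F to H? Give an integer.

1

The shortest distance is 2, and the only length-2 path is F–K–H. So there is exactly 1 shortest path.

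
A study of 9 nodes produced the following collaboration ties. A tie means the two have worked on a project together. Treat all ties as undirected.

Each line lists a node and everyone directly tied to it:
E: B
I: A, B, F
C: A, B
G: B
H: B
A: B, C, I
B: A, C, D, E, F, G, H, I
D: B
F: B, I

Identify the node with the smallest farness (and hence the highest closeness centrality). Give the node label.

Farness (sum of distances to all others) for each node — A:13, B:8, C:14, D:15, E:15, F:14, G:15, H:15, I:13.
The smallest farness is 8, for B, so B has the highest closeness.

B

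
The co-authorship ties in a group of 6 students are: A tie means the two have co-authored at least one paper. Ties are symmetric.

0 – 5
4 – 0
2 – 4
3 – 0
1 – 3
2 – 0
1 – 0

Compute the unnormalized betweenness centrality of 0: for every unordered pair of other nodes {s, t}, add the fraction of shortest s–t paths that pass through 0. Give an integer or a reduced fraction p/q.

8

Pairs whose geodesics pass through 0 — 3–5: 1; 3–2: 1; 3–4: 1; 5–2: 1; 5–4: 1; 5–1: 1; 2–1: 1; 4–1: 1.
All other pairs contribute 0.
Summing the contributions gives betweenness(0) = 8.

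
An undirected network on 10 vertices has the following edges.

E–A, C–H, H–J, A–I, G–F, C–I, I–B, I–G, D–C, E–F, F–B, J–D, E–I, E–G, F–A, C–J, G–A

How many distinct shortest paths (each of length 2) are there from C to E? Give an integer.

The shortest distance is 2, and the only length-2 path is C–I–E. So there is exactly 1 shortest path.

1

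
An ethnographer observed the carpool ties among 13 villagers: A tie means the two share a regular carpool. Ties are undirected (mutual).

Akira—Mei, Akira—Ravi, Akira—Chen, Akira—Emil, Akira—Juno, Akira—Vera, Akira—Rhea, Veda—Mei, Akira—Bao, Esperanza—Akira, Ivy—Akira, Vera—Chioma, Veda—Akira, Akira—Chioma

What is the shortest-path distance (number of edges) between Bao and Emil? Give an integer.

2

One shortest route is Bao – Akira – Emil, which uses 2 edges, and Bao and Emil are not directly tied, so nothing shorter exists. So d(Bao,Emil) = 2.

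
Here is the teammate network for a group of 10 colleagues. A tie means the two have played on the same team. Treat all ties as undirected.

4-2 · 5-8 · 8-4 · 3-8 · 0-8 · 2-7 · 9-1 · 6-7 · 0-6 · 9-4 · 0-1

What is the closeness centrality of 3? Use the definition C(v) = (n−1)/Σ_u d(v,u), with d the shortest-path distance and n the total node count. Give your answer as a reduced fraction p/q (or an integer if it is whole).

Distances from 3: 0:2, 1:3, 2:3, 4:2, 5:2, 6:3, 7:4, 8:1, 9:3. Sum = 23.
n = 10, so closeness = 9/23.

9/23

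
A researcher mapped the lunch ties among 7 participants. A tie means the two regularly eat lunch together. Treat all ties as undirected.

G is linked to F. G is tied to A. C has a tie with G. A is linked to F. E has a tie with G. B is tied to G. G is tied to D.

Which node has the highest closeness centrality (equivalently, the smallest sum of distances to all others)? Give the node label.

G

Farness (sum of distances to all others) for each node — A:10, B:11, C:11, D:11, E:11, F:10, G:6.
The smallest farness is 6, for G, so G has the highest closeness.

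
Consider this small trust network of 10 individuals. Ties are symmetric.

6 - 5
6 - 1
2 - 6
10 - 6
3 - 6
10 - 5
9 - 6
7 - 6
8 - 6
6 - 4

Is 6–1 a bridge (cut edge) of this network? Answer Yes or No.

Without the 6–1 edge there is no alternate route between 6 and 1, so the network disconnects. It is a bridge.

Yes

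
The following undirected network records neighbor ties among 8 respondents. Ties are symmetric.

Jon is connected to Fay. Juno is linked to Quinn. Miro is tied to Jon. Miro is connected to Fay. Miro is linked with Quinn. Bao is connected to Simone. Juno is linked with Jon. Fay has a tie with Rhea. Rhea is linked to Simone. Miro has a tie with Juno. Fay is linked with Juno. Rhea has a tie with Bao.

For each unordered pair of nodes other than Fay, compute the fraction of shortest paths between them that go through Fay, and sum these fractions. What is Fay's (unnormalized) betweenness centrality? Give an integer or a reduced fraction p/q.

12

Pairs whose geodesics pass through Fay — Jon–Rhea: 1; Jon–Bao: 1; Jon–Simone: 1; Quinn–Rhea: 2/2; Quinn–Bao: 2/2; Quinn–Simone: 2/2; Juno–Rhea: 1; Juno–Bao: 1; Juno–Simone: 1; Miro–Rhea: 1; Miro–Bao: 1; Miro–Simone: 1.
All other pairs contribute 0.
Summing the contributions gives betweenness(Fay) = 12.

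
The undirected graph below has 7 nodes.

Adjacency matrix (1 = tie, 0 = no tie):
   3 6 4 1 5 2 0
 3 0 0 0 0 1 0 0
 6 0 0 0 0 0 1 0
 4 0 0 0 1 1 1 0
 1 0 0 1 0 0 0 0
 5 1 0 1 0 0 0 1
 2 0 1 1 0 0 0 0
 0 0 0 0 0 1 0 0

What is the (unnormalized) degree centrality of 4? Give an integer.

4 is directly tied to 1, 2, and 5. That is 3 neighbors, so the degree of 4 is 3.

3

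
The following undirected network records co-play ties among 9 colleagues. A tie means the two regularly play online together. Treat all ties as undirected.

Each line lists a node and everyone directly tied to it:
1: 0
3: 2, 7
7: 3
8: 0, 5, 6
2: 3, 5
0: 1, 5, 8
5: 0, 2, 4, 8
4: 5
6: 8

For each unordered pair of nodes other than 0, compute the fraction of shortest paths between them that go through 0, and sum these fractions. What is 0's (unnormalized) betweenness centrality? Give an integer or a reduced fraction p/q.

7

Pairs whose geodesics pass through 0 — 6–1: 1; 2–1: 1; 5–1: 1; 8–1: 1; 1–3: 1; 1–4: 1; 1–7: 1.
All other pairs contribute 0.
Summing the contributions gives betweenness(0) = 7.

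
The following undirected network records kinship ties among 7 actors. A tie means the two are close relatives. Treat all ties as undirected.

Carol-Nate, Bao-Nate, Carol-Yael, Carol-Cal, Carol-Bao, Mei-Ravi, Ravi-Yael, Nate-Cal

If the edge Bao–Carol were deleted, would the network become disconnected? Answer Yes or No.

No

Even without that edge, Bao still reaches Carol via Bao – Nate – Carol, so the network stays connected. Not a bridge.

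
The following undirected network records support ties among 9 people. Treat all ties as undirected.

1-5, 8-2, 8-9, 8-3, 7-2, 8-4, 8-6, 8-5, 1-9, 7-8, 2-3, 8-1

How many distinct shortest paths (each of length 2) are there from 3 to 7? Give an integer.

2

The shortest distance is 2. The length-2 paths are: 3–8–7; 3–2–7.
That gives 2 distinct shortest paths.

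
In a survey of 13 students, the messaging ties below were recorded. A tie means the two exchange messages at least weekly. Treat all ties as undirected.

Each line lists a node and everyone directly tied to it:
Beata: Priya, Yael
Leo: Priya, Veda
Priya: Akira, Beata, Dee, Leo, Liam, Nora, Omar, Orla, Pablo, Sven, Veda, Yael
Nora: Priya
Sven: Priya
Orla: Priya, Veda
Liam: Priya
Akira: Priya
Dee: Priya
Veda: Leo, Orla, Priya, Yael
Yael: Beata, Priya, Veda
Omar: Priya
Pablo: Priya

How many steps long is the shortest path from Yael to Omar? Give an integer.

One shortest route is Yael – Priya – Omar, which uses 2 edges, and Yael and Omar are not directly tied, so nothing shorter exists. So d(Yael,Omar) = 2.

2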